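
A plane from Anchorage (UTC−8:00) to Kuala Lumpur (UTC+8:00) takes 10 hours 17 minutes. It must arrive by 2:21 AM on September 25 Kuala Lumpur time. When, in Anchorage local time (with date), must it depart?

12:04 AM on September 24

Target arrival in UTC: 2:21 AM − 8:00 = 6:21 PM on Sep 24.
Subtract 10 hours and 17 minutes → departure 8:04 AM UTC on Sep 24.
Anchorage is UTC−8:00: 8:04 AM − 8:00 = 12:04 AM on Sep 24.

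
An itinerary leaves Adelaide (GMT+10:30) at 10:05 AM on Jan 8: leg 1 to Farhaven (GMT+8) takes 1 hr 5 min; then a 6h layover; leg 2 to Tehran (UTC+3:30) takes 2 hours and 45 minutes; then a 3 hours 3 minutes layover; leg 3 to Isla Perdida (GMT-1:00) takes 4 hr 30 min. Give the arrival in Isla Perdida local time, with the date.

Convert departure to UTC: 10:05 AM − 10:30 = 11:35 PM UTC on Jan 7.
Add 1 hour 5 minutes leg 1 → 12:40 AM UTC (Jan 8).
Add 6 hours layover in Farhaven → 6:40 AM UTC.
Add 2 hours 45 minutes leg 2 → 9:25 AM UTC.
Add 3 hours and 3 minutes layover in Tehran → 12:28 PM UTC.
Add 4 hours 30 minutes leg 3 → 4:58 PM UTC.
Isla Perdida is UTC−1:00, so local arrival = 4:58 PM − 1:00 = 3:58 PM on Jan 8.

3:58 PM on January 8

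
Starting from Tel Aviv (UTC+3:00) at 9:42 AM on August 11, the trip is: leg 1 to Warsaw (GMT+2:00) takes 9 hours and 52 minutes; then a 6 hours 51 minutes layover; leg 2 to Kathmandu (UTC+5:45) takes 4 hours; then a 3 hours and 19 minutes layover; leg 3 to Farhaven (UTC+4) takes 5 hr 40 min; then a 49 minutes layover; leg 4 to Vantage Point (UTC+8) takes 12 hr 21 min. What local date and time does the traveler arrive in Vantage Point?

9:34 AM on Aug 13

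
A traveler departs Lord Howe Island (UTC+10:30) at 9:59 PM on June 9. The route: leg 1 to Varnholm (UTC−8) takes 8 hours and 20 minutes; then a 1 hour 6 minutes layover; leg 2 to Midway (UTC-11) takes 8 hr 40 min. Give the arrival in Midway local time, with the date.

Convert departure to UTC: 9:59 PM − 10:30 = 11:29 AM UTC on Jun 9.
Add 8 hours 20 minutes leg 1 → 7:49 PM UTC.
Add 1 hour and 6 minutes layover in Varnholm → 8:55 PM UTC.
Add 8 hours and 40 minutes leg 2 → 5:35 AM UTC (Jun 10).
Midway is UTC−11:00, so local arrival = 5:35 AM − 11:00 = 6:35 PM on Jun 9.

6:35 PM on June 9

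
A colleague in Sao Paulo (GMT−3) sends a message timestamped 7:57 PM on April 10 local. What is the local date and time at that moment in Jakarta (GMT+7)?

5:57 AM on April 11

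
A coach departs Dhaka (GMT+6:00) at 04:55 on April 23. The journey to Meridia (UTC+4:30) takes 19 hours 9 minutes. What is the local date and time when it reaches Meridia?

22:34 on April 23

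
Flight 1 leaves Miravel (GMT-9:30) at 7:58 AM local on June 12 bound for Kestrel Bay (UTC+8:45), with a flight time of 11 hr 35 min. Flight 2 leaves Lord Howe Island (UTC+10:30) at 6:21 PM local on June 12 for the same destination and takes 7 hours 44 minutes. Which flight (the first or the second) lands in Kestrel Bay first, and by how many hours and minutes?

Flight 1 in UTC: 7:58 AM + 9:30 = 5:28 PM on Jun 12.
+11 hours and 35 minutes → arrive 5:03 AM UTC on Jun 13.
Flight 2 in UTC: 6:21 PM − 10:30 = 7:51 AM on Jun 12.
+7 hours and 44 minutes → arrive 3:35 PM UTC on Jun 12.
Flight 2 lands earlier by 13 hours 28 minutes.

the second, by 13 hours 28 minutes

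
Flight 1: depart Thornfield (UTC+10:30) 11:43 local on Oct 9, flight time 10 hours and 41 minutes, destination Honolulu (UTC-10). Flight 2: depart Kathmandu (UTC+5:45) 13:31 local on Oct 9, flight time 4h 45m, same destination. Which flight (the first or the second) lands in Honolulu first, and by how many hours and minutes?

the first, by 37 minutes

Flight 1 in UTC: 11:43 − 10:30 = 01:13 on Oct 9.
+10 hours and 41 minutes → arrive 11:54 UTC on Oct 9.
Flight 2 in UTC: 13:31 − 5:45 = 07:46 on Oct 9.
+4 hours 45 minutes → arrive 12:31 UTC on Oct 9.
Flight 1 lands earlier by 37 minutes.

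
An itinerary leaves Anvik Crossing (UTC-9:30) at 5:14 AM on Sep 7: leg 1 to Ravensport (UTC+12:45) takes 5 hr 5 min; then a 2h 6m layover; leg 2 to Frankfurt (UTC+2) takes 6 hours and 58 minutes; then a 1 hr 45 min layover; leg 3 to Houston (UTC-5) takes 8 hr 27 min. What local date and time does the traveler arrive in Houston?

10:05 AM on Sep 8

Convert departure to UTC: 5:14 AM + 9:30 = 2:44 PM UTC on Sep 7.
Add 5 hours 5 minutes leg 1 → 7:49 PM UTC.
Add 2 hours and 6 minutes layover in Ravensport → 9:55 PM UTC.
Add 6 hours 58 minutes leg 2 → 4:53 AM UTC (Sep 8).
Add 1 hour and 45 minutes layover in Frankfurt → 6:38 AM UTC.
Add 8 hours 27 minutes leg 3 → 3:05 PM UTC.
Houston is UTC−5:00, so local arrival = 3:05 PM − 5:00 = 10:05 AM on Sep 8.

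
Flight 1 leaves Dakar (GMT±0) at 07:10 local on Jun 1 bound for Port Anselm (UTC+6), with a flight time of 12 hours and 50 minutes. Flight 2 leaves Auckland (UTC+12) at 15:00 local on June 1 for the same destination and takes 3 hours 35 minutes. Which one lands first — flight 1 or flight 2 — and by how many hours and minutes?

Flight 1 departs at 07:10 UTC (Jun 1).
+12 hours 50 minutes → arrive 20:00 UTC on Jun 1.
Flight 2 in UTC: 15:00 − 12:00 = 03:00 on Jun 1.
+3 hours and 35 minutes → arrive 06:35 UTC on Jun 1.
Flight 2 lands earlier by 13 hours 25 minutes.

the second, by 13 hours 25 minutes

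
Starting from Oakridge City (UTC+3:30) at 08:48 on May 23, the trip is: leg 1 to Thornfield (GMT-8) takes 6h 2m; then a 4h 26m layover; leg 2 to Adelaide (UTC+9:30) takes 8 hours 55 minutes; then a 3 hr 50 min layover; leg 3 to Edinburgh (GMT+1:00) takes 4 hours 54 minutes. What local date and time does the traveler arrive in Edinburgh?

Convert departure to UTC: 08:48 − 3:30 = 05:18 UTC on May 23.
Add 6 hours 2 minutes leg 1 → 11:20 UTC.
Add 4 hours and 26 minutes layover in Thornfield → 15:46 UTC.
Add 8 hours 55 minutes leg 2 → 00:41 UTC (May 24).
Add 3 hours and 50 minutes layover in Adelaide → 04:31 UTC.
Add 4 hours 54 minutes leg 3 → 09:25 UTC.
Edinburgh is UTC+1:00, so local arrival = 09:25 + 1:00 = 10:25 on May 24.

10:25 on May 24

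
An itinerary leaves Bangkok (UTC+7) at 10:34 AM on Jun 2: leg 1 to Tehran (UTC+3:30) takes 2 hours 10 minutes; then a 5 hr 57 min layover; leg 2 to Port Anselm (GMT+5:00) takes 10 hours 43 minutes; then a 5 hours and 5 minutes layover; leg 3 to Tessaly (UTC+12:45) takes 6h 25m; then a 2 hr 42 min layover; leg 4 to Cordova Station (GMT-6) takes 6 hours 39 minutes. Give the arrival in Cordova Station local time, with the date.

1:15 PM on June 3

Convert departure to UTC: 10:34 AM − 7:00 = 3:34 AM UTC on Jun 2.
Add 2 hours and 10 minutes leg 1 → 5:44 AM UTC.
Add 5 hours 57 minutes layover in Tehran → 11:41 AM UTC.
Add 10 hours 43 minutes leg 2 → 10:24 PM UTC.
Add 5 hours and 5 minutes layover in Port Anselm → 3:29 AM UTC (Jun 3).
Add 6 hours 25 minutes leg 3 → 9:54 AM UTC.
Add 2 hours and 42 minutes layover in Tessaly → 12:36 PM UTC.
Add 6 hours 39 minutes leg 4 → 7:15 PM UTC.
Cordova Station is UTC−6:00, so local arrival = 7:15 PM − 6:00 = 1:15 PM on Jun 3.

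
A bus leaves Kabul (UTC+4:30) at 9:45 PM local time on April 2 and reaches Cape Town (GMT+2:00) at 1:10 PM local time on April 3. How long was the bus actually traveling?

17 hours 55 minutes

Cape Town is 2:30 behind Kabul.
Clock-face elapsed time (ignoring zones) is 15 hours 25 minutes.
Actual elapsed = 15 hours 25 minutes + 2:30 = 17 hours 55 minutes.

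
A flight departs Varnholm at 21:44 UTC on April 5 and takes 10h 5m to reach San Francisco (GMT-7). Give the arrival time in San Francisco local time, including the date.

Departure is given in UTC: 21:44 on Apr 5.
Add 10 hours and 5 minutes → 07:49 UTC (Apr 6).
San Francisco is UTC−7:00: 07:49 − 7:00 = 00:49 on Apr 6.

00:49 on April 6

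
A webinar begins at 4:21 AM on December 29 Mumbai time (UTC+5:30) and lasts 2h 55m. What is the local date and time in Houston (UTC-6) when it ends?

Convert start to UTC: 4:21 AM − 5:30 = 10:51 PM UTC on Dec 28.
Add 2 hours and 55 minutes duration → 1:46 AM UTC (Dec 29).
Houston is UTC−6:00, so local end time = 1:46 AM − 6:00 = 7:46 PM on Dec 28.

7:46 PM on December 28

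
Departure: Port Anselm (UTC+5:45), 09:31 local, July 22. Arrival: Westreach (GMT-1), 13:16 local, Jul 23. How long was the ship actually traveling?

Departure in UTC: 09:31 − 5:45 = 03:46 on Jul 22.
Arrival in UTC: 13:16 + 1:00 = 14:16 on Jul 23.
Elapsed = 14:16 − 03:46 (+1 day) = 34 hours 30 minutes.

34 hours 30 minutes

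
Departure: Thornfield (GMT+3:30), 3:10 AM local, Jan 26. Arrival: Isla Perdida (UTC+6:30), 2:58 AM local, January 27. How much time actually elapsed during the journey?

20 hours 48 minutes

Departure in UTC: 3:10 AM − 3:30 = 11:40 PM on Jan 25.
Arrival in UTC: 2:58 AM − 6:30 = 8:28 PM on Jan 26.
Elapsed = 8:28 PM − 11:40 PM (+1 day) = 20 hours 48 minutes.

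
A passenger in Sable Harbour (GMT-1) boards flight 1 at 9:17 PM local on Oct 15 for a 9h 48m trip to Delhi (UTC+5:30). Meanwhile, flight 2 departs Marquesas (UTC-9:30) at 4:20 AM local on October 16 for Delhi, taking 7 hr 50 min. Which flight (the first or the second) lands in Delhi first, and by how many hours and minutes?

the first, by 13 hours 35 minutes

Flight 1 in UTC: 9:17 PM + 1:00 = 10:17 PM on Oct 15.
+9 hours 48 minutes → arrive 8:05 AM UTC on Oct 16.
Flight 2 in UTC: 4:20 AM + 9:30 = 1:50 PM on Oct 16.
+7 hours and 50 minutes → arrive 9:40 PM UTC on Oct 16.
Flight 1 lands earlier by 13 hours 35 minutes.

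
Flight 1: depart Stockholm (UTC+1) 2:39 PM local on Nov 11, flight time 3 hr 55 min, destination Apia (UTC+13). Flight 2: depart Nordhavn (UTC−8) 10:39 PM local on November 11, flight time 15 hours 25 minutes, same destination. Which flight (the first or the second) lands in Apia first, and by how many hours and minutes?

the first, by 28 hours 30 minutes

Flight 1 in UTC: 2:39 PM − 1:00 = 1:39 PM on Nov 11.
+3 hours 55 minutes → arrive 5:34 PM UTC on Nov 11.
Flight 2 in UTC: 10:39 PM + 8:00 = 6:39 AM on Nov 12.
+15 hours 25 minutes → arrive 10:04 PM UTC on Nov 12.
Flight 1 lands earlier by 28 hours 30 minutes.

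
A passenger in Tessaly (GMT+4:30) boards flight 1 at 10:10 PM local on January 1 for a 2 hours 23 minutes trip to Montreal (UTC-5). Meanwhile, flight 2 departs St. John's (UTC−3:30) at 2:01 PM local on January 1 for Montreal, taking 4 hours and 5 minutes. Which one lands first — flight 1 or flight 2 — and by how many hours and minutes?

the first, by 1 hour 33 minutes

Flight 1 in UTC: 10:10 PM − 4:30 = 5:40 PM on Jan 1.
+2 hours and 23 minutes → arrive 8:03 PM UTC on Jan 1.
Flight 2 in UTC: 2:01 PM + 3:30 = 5:31 PM on Jan 1.
+4 hours and 5 minutes → arrive 9:36 PM UTC on Jan 1.
Flight 1 lands earlier by 1 hour 33 minutes.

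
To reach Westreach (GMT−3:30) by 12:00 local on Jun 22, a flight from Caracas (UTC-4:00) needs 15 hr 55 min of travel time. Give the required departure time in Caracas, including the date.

Target arrival in UTC: 12:00 + 3:30 = 15:30 on Jun 22.
Subtract 15 hours and 55 minutes → departure 23:35 UTC on Jun 21.
Caracas is UTC−4:00: 23:35 − 4:00 = 19:35 on Jun 21.

19:35 on Jun 21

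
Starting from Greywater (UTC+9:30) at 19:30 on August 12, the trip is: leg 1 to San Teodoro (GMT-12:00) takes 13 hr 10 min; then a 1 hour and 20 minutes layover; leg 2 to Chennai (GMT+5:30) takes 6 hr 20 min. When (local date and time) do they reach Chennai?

Convert departure to UTC: 19:30 − 9:30 = 10:00 UTC on Aug 12.
Add 13 hours 10 minutes leg 1 → 23:10 UTC.
Add 1 hour and 20 minutes layover in San Teodoro → 00:30 UTC (Aug 13).
Add 6 hours and 20 minutes leg 2 → 06:50 UTC.
Chennai is UTC+5:30, so local arrival = 06:50 + 5:30 = 12:20 on Aug 13.

12:20 on August 13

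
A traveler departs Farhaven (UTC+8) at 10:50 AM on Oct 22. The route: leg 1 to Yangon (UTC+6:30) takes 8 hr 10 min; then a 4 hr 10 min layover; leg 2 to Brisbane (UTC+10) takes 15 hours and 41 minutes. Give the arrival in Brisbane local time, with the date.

4:51 PM on Oct 23

Convert departure to UTC: 10:50 AM − 8:00 = 2:50 AM UTC on Oct 22.
Add 8 hours and 10 minutes leg 1 → 11:00 AM UTC.
Add 4 hours and 10 minutes layover in Yangon → 3:10 PM UTC.
Add 15 hours and 41 minutes leg 2 → 6:51 AM UTC (Oct 23).
Brisbane is UTC+10:00, so local arrival = 6:51 AM + 10:00 = 4:51 PM on Oct 23.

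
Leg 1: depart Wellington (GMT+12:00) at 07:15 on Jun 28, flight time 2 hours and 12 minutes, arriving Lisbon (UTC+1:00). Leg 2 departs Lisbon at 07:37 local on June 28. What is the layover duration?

9 hours 10 minutes

Convert departure to UTC: 07:15 − 12:00 = 19:15 UTC on Jun 27.
Add 2 hours 12 minutes flight time → 21:27 UTC.
Lisbon is UTC+1:00, so local arrival = 21:27 + 1:00 = 22:27 on Jun 27.
Layover = 07:37 − 22:27 (+1 day) = 9 hours 10 minutes.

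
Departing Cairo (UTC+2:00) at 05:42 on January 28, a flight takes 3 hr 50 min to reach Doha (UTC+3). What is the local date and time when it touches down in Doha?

10:32 on January 28

Convert departure to UTC: 05:42 − 2:00 = 03:42 UTC on Jan 28.
Add 3 hours and 50 minutes travel time → 07:32 UTC.
Doha is UTC+3:00, so local arrival = 07:32 + 3:00 = 10:32 on Jan 28.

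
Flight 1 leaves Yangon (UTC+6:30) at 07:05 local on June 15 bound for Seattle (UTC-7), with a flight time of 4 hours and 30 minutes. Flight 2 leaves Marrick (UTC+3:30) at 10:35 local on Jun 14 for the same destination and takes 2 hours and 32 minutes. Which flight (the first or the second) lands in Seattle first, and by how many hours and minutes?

Flight 1 in UTC: 07:05 − 6:30 = 00:35 on Jun 15.
+4 hours 30 minutes → arrive 05:05 UTC on Jun 15.
Flight 2 in UTC: 10:35 − 3:30 = 07:05 on Jun 14.
+2 hours and 32 minutes → arrive 09:37 UTC on Jun 14.
Flight 2 lands earlier by 19 hours 28 minutes.

the second, by 19 hours 28 minutes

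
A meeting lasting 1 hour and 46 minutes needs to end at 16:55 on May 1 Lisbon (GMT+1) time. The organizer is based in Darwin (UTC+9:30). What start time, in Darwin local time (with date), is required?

23:39 on May 1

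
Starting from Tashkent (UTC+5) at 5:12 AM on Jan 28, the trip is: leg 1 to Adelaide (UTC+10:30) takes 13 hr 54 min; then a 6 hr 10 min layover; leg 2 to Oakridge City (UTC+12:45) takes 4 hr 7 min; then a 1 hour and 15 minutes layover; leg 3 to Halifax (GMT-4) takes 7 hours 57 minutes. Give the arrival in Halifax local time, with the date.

Convert departure to UTC: 5:12 AM − 5:00 = 12:12 AM UTC on Jan 28.
Add 13 hours and 54 minutes leg 1 → 2:06 PM UTC.
Add 6 hours and 10 minutes layover in Adelaide → 8:16 PM UTC.
Add 4 hours 7 minutes leg 2 → 12:23 AM UTC (Jan 29).
Add 1 hour and 15 minutes layover in Oakridge City → 1:38 AM UTC.
Add 7 hours 57 minutes leg 3 → 9:35 AM UTC.
Halifax is UTC−4:00, so local arrival = 9:35 AM − 4:00 = 5:35 AM on Jan 29.

5:35 AM on January 29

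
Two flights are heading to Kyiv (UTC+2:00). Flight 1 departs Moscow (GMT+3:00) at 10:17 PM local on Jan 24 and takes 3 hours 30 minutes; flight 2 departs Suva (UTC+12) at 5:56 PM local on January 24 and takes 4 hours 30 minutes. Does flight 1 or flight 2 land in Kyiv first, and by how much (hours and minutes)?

Flight 1 in UTC: 10:17 PM − 3:00 = 7:17 PM on Jan 24.
+3 hours and 30 minutes → arrive 10:47 PM UTC on Jan 24.
Flight 2 in UTC: 5:56 PM − 12:00 = 5:56 AM on Jan 24.
+4 hours 30 minutes → arrive 10:26 AM UTC on Jan 24.
Flight 2 lands earlier by 12 hours 21 minutes.

the second, by 12 hours 21 minutes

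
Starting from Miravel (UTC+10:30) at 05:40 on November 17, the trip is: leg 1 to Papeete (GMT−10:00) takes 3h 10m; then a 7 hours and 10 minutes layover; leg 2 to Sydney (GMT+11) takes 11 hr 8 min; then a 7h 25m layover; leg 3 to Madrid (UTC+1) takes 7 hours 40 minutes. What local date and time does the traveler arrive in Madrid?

Convert departure to UTC: 05:40 − 10:30 = 19:10 UTC on Nov 16.
Add 3 hours 10 minutes leg 1 → 22:20 UTC.
Add 7 hours 10 minutes layover in Papeete → 05:30 UTC (Nov 17).
Add 11 hours and 8 minutes leg 2 → 16:38 UTC.
Add 7 hours 25 minutes layover in Sydney → 00:03 UTC (Nov 18).
Add 7 hours and 40 minutes leg 3 → 07:43 UTC.
Madrid is UTC+1:00, so local arrival = 07:43 + 1:00 = 08:43 on Nov 18.

08:43 on November 18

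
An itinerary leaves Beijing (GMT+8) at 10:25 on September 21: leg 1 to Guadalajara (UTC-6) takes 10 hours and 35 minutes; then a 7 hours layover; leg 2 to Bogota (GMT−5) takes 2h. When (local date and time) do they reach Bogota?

Convert departure to UTC: 10:25 − 8:00 = 02:25 UTC on Sep 21.
Add 10 hours and 35 minutes leg 1 → 13:00 UTC.
Add 7 hours layover in Guadalajara → 20:00 UTC.
Add 2 hours leg 2 → 22:00 UTC.
Bogota is UTC−5:00, so local arrival = 22:00 − 5:00 = 17:00 on Sep 21.

17:00 on Sep 21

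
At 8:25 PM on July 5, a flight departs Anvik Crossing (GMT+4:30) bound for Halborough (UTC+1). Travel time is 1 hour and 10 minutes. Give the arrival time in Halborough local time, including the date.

Halborough is 3:30 behind Anvik Crossing.
After 1 hour 10 minutes it is 9:35 PM in Anvik Crossing.
Shift by the zone difference: 9:35 PM − 3:30 = 6:05 PM on Jul 5 in Halborough.

6:05 PM on July 5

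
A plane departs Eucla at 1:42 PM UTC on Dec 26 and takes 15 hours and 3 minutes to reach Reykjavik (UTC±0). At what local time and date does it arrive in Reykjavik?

Departure is given in UTC: 1:42 PM on Dec 26.
Add 15 hours and 3 minutes → 4:45 AM UTC (Dec 27).
Reykjavik is UTC+0, so local arrival is 4:45 AM on Dec 27.

4:45 AM on December 27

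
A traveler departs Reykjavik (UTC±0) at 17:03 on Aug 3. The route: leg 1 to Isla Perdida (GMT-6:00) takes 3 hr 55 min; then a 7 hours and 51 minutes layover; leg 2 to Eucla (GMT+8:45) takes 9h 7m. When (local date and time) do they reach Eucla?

Reykjavik is at UTC+0, so departure is already 17:03 UTC on Aug 3.
Add 3 hours 55 minutes leg 1 → 20:58 UTC.
Add 7 hours and 51 minutes layover in Isla Perdida → 04:49 UTC (Aug 4).
Add 9 hours and 7 minutes leg 2 → 13:56 UTC.
Eucla is UTC+8:45, so local arrival = 13:56 + 8:45 = 22:41 on Aug 4.

22:41 on August 4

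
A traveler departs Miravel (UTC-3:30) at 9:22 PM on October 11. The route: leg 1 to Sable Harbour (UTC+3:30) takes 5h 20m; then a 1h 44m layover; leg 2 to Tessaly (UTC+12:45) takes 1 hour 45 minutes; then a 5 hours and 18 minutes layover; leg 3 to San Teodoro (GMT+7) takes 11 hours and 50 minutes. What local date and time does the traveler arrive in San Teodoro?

Convert departure to UTC: 9:22 PM + 3:30 = 12:52 AM UTC on Oct 12.
Add 5 hours 20 minutes leg 1 → 6:12 AM UTC.
Add 1 hour and 44 minutes layover in Sable Harbour → 7:56 AM UTC.
Add 1 hour and 45 minutes leg 2 → 9:41 AM UTC.
Add 5 hours 18 minutes layover in Tessaly → 2:59 PM UTC.
Add 11 hours and 50 minutes leg 3 → 2:49 AM UTC (Oct 13).
San Teodoro is UTC+7:00, so local arrival = 2:49 AM + 7:00 = 9:49 AM on Oct 13.

9:49 AM on October 13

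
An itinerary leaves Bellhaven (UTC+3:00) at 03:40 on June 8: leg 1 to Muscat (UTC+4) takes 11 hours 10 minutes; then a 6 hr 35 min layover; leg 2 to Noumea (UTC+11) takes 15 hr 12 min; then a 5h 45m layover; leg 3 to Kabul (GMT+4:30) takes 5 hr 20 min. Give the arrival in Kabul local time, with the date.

Convert departure to UTC: 03:40 − 3:00 = 00:40 UTC on Jun 8.
Add 11 hours 10 minutes leg 1 → 11:50 UTC.
Add 6 hours and 35 minutes layover in Muscat → 18:25 UTC.
Add 15 hours 12 minutes leg 2 → 09:37 UTC (Jun 9).
Add 5 hours 45 minutes layover in Noumea → 15:22 UTC.
Add 5 hours 20 minutes leg 3 → 20:42 UTC.
Kabul is UTC+4:30, so local arrival = 20:42 + 4:30 = 01:12 on Jun 10.

01:12 on Jun 10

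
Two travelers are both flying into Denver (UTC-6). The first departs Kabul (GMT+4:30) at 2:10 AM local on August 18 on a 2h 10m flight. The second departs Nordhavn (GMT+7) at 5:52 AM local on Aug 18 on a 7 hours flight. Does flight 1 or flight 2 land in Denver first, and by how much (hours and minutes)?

the first, by 6 hours 2 minutes

Flight 1 in UTC: 2:10 AM − 4:30 = 9:40 PM on Aug 17.
+2 hours and 10 minutes → arrive 11:50 PM UTC on Aug 17.
Flight 2 in UTC: 5:52 AM − 7:00 = 10:52 PM on Aug 17.
+7 hours → arrive 5:52 AM UTC on Aug 18.
Flight 1 lands earlier by 6 hours 2 minutes.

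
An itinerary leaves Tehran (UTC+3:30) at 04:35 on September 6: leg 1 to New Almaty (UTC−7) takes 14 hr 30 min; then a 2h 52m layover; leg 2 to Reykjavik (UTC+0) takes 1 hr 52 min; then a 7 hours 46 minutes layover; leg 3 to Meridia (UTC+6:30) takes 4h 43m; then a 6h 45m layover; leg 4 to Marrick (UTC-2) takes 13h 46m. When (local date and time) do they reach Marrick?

Convert departure to UTC: 04:35 − 3:30 = 01:05 UTC on Sep 6.
Add 14 hours and 30 minutes leg 1 → 15:35 UTC.
Add 2 hours and 52 minutes layover in New Almaty → 18:27 UTC.
Add 1 hour and 52 minutes leg 2 → 20:19 UTC.
Add 7 hours and 46 minutes layover in Reykjavik → 04:05 UTC (Sep 7).
Add 4 hours 43 minutes leg 3 → 08:48 UTC.
Add 6 hours and 45 minutes layover in Meridia → 15:33 UTC.
Add 13 hours 46 minutes leg 4 → 05:19 UTC (Sep 8).
Marrick is UTC−2:00, so local arrival = 05:19 − 2:00 = 03:19 on Sep 8.

03:19 on September 8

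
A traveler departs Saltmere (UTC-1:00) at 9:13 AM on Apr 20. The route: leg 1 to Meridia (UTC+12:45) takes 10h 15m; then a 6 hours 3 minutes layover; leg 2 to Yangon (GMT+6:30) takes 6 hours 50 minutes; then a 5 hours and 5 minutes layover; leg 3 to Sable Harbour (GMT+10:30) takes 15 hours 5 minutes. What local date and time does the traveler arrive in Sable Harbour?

Convert departure to UTC: 9:13 AM + 1:00 = 10:13 AM UTC on Apr 20.
Add 10 hours and 15 minutes leg 1 → 8:28 PM UTC.
Add 6 hours and 3 minutes layover in Meridia → 2:31 AM UTC (Apr 21).
Add 6 hours 50 minutes leg 2 → 9:21 AM UTC.
Add 5 hours and 5 minutes layover in Yangon → 2:26 PM UTC.
Add 15 hours 5 minutes leg 3 → 5:31 AM UTC (Apr 22).
Sable Harbour is UTC+10:30, so local arrival = 5:31 AM + 10:30 = 4:01 PM on Apr 22.

4:01 PM on April 22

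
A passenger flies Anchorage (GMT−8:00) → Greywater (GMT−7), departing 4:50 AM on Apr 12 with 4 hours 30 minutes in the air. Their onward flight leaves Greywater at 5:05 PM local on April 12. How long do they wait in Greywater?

Convert departure to UTC: 4:50 AM + 8:00 = 12:50 PM UTC on Apr 12.
Add 4 hours and 30 minutes flight time → 5:20 PM UTC.
Greywater is UTC−7:00, so local arrival = 5:20 PM − 7:00 = 10:20 AM on Apr 12.
Layover = 5:05 PM − 10:20 AM = 6 hours 45 minutes.

6 hours 45 minutes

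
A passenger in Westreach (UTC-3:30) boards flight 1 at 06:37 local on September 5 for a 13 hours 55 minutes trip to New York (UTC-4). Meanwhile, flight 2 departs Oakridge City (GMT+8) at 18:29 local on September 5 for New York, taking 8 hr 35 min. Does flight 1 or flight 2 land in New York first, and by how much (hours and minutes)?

the second, by 4 hours 58 minutes

Flight 1 in UTC: 06:37 + 3:30 = 10:07 on Sep 5.
+13 hours and 55 minutes → arrive 00:02 UTC on Sep 6.
Flight 2 in UTC: 18:29 − 8:00 = 10:29 on Sep 5.
+8 hours and 35 minutes → arrive 19:04 UTC on Sep 5.
Flight 2 lands earlier by 4 hours 58 minutes.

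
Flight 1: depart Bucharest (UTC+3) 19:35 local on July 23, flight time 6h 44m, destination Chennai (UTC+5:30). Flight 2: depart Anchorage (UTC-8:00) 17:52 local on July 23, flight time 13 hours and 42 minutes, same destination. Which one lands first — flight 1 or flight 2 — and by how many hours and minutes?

Flight 1 in UTC: 19:35 − 3:00 = 16:35 on Jul 23.
+6 hours 44 minutes → arrive 23:19 UTC on Jul 23.
Flight 2 in UTC: 17:52 + 8:00 = 01:52 on Jul 24.
+13 hours 42 minutes → arrive 15:34 UTC on Jul 24.
Flight 1 lands earlier by 16 hours 15 minutes.

the first, by 16 hours 15 minutes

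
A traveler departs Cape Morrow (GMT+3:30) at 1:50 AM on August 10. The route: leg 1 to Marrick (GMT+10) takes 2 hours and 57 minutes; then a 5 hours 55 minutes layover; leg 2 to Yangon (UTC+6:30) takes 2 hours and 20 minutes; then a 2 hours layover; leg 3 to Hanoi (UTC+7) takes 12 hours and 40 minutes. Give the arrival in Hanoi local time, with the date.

Convert departure to UTC: 1:50 AM − 3:30 = 10:20 PM UTC on Aug 9.
Add 2 hours 57 minutes leg 1 → 1:17 AM UTC (Aug 10).
Add 5 hours 55 minutes layover in Marrick → 7:12 AM UTC.
Add 2 hours and 20 minutes leg 2 → 9:32 AM UTC.
Add 2 hours layover in Yangon → 11:32 AM UTC.
Add 12 hours 40 minutes leg 3 → 12:12 AM UTC (Aug 11).
Hanoi is UTC+7:00, so local arrival = 12:12 AM + 7:00 = 7:12 AM on Aug 11.

7:12 AM on Aug 11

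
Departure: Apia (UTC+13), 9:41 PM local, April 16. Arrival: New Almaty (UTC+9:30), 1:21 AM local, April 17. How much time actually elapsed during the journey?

New Almaty is 3:30 behind Apia.
Clock-face elapsed time (ignoring zones) is 3 hours 40 minutes.
Actual elapsed = 3 hours 40 minutes + 3:30 = 7 hours 10 minutes.

7 hours 10 minutes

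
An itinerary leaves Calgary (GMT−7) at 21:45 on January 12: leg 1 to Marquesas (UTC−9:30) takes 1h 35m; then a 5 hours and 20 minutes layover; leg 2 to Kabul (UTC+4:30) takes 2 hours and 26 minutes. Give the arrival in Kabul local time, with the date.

Convert departure to UTC: 21:45 + 7:00 = 04:45 UTC on Jan 13.
Add 1 hour and 35 minutes leg 1 → 06:20 UTC.
Add 5 hours and 20 minutes layover in Marquesas → 11:40 UTC.
Add 2 hours 26 minutes leg 2 → 14:06 UTC.
Kabul is UTC+4:30, so local arrival = 14:06 + 4:30 = 18:36 on Jan 13.

18:36 on January 13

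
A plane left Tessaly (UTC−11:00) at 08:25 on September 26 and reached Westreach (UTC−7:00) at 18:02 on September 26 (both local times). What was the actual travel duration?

5 hours 37 minutes

Departure in UTC: 08:25 + 11:00 = 19:25 on Sep 26.
Arrival in UTC: 18:02 + 7:00 = 01:02 on Sep 27.
Elapsed = 01:02 − 19:25 (+1 day) = 5 hours 37 minutes.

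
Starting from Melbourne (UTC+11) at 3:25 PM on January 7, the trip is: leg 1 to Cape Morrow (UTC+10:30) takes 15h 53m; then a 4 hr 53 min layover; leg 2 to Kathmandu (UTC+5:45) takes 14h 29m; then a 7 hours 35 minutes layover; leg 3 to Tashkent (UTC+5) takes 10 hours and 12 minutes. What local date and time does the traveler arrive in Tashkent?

2:27 PM on January 9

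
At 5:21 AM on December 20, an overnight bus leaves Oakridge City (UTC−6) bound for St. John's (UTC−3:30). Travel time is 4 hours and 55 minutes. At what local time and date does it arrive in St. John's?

12:46 PM on Dec 20

Convert departure to UTC: 5:21 AM + 6:00 = 11:21 AM UTC on Dec 20.
Add 4 hours and 55 minutes travel time → 4:16 PM UTC.
St. John's is UTC−3:30, so local arrival = 4:16 PM − 3:30 = 12:46 PM on Dec 20.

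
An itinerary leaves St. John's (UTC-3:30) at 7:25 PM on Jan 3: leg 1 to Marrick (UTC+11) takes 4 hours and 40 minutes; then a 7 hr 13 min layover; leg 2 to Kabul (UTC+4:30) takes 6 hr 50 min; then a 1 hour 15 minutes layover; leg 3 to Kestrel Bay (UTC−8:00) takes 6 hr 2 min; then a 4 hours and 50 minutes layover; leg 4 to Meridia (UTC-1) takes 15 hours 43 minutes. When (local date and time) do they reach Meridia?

8:28 PM on Jan 5

Convert departure to UTC: 7:25 PM + 3:30 = 10:55 PM UTC on Jan 3.
Add 4 hours and 40 minutes leg 1 → 3:35 AM UTC (Jan 4).
Add 7 hours and 13 minutes layover in Marrick → 10:48 AM UTC.
Add 6 hours and 50 minutes leg 2 → 5:38 PM UTC.
Add 1 hour 15 minutes layover in Kabul → 6:53 PM UTC.
Add 6 hours 2 minutes leg 3 → 12:55 AM UTC (Jan 5).
Add 4 hours and 50 minutes layover in Kestrel Bay → 5:45 AM UTC.
Add 15 hours and 43 minutes leg 4 → 9:28 PM UTC.
Meridia is UTC−1:00, so local arrival = 9:28 PM − 1:00 = 8:28 PM on Jan 5.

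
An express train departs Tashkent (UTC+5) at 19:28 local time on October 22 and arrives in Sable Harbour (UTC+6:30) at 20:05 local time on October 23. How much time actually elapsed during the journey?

23 hours 7 minutes

Departure in UTC: 19:28 − 5:00 = 14:28 on Oct 22.
Arrival in UTC: 20:05 − 6:30 = 13:35 on Oct 23.
Elapsed = 13:35 − 14:28 (+1 day) = 23 hours 7 minutes.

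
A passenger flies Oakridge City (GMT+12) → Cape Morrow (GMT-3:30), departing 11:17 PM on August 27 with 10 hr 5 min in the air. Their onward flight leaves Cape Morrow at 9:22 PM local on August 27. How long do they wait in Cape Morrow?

3 hours 30 minutes

Convert departure to UTC: 11:17 PM − 12:00 = 11:17 AM UTC on Aug 27.
Add 10 hours 5 minutes flight time → 9:22 PM UTC.
Cape Morrow is UTC−3:30, so local arrival = 9:22 PM − 3:30 = 5:52 PM on Aug 27.
Layover = 9:22 PM − 5:52 PM = 3 hours 30 minutes.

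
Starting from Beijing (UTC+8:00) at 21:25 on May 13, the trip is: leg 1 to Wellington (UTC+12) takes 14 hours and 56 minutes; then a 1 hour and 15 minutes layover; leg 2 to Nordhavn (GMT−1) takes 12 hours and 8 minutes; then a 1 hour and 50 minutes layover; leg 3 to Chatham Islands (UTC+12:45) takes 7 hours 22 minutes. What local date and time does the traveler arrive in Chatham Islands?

15:41 on May 15

Convert departure to UTC: 21:25 − 8:00 = 13:25 UTC on May 13.
Add 14 hours 56 minutes leg 1 → 04:21 UTC (May 14).
Add 1 hour 15 minutes layover in Wellington → 05:36 UTC.
Add 12 hours and 8 minutes leg 2 → 17:44 UTC.
Add 1 hour and 50 minutes layover in Nordhavn → 19:34 UTC.
Add 7 hours 22 minutes leg 3 → 02:56 UTC (May 15).
Chatham Islands is UTC+12:45, so local arrival = 02:56 + 12:45 = 15:41 on May 15.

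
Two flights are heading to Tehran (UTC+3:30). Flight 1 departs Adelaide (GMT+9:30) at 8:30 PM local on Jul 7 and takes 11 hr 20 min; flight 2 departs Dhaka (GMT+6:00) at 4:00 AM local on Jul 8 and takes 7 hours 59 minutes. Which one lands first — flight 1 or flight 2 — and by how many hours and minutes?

Flight 1 in UTC: 8:30 PM − 9:30 = 11:00 AM on Jul 7.
+11 hours 20 minutes → arrive 10:20 PM UTC on Jul 7.
Flight 2 in UTC: 4:00 AM − 6:00 = 10:00 PM on Jul 7.
+7 hours 59 minutes → arrive 5:59 AM UTC on Jul 8.
Flight 1 lands earlier by 7 hours 39 minutes.

the first, by 7 hours 39 minutes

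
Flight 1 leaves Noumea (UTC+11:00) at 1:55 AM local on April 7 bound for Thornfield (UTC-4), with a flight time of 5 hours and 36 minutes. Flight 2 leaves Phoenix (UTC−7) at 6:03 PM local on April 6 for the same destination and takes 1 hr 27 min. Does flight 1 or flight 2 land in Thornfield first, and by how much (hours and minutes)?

Flight 1 in UTC: 1:55 AM − 11:00 = 2:55 PM on Apr 6.
+5 hours and 36 minutes → arrive 8:31 PM UTC on Apr 6.
Flight 2 in UTC: 6:03 PM + 7:00 = 1:03 AM on Apr 7.
+1 hour 27 minutes → arrive 2:30 AM UTC on Apr 7.
Flight 1 lands earlier by 5 hours 59 minutes.

the first, by 5 hours 59 minutes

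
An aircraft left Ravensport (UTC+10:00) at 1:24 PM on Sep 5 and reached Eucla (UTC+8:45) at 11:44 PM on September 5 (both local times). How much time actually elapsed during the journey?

11 hours 35 minutes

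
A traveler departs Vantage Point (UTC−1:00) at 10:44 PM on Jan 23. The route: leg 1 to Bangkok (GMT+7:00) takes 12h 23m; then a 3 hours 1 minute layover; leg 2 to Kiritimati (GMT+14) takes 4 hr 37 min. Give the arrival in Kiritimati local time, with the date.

Convert departure to UTC: 10:44 PM + 1:00 = 11:44 PM UTC on Jan 23.
Add 12 hours and 23 minutes leg 1 → 12:07 PM UTC (Jan 24).
Add 3 hours and 1 minute layover in Bangkok → 3:08 PM UTC.
Add 4 hours 37 minutes leg 2 → 7:45 PM UTC.
Kiritimati is UTC+14:00, so local arrival = 7:45 PM + 14:00 = 9:45 AM on Jan 25.

9:45 AM on January 25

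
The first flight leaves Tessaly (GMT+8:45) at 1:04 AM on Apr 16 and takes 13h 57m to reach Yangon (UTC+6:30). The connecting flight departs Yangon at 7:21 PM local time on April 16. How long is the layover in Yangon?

Convert departure to UTC: 1:04 AM − 8:45 = 4:19 PM UTC on Apr 15.
Add 13 hours and 57 minutes flight time → 6:16 AM UTC (Apr 16).
Yangon is UTC+6:30, so local arrival = 6:16 AM + 6:30 = 12:46 PM on Apr 16.
Layover = 7:21 PM − 12:46 PM = 6 hours 35 minutes.

6 hours 35 minutes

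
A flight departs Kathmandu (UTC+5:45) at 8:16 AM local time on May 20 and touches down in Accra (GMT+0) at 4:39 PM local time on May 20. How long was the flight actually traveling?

14 hours 8 minutes

Departure in UTC: 8:16 AM − 5:45 = 2:31 AM on May 20.
Arrival is already UTC: 4:39 PM on May 20.
Elapsed = 4:39 PM − 2:31 AM = 14 hours 8 minutes.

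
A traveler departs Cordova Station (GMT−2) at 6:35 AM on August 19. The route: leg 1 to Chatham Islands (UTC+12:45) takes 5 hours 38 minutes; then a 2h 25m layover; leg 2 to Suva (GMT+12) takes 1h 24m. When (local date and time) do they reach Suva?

6:02 AM on August 20

Convert departure to UTC: 6:35 AM + 2:00 = 8:35 AM UTC on Aug 19.
Add 5 hours 38 minutes leg 1 → 2:13 PM UTC.
Add 2 hours and 25 minutes layover in Chatham Islands → 4:38 PM UTC.
Add 1 hour 24 minutes leg 2 → 6:02 PM UTC.
Suva is UTC+12:00, so local arrival = 6:02 PM + 12:00 = 6:02 AM on Aug 20.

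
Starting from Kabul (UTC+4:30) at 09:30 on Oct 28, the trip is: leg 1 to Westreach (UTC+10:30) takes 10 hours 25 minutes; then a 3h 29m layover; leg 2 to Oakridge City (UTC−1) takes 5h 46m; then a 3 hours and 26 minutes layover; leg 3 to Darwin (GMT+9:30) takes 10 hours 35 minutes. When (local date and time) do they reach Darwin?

Convert departure to UTC: 09:30 − 4:30 = 05:00 UTC on Oct 28.
Add 10 hours 25 minutes leg 1 → 15:25 UTC.
Add 3 hours 29 minutes layover in Westreach → 18:54 UTC.
Add 5 hours 46 minutes leg 2 → 00:40 UTC (Oct 29).
Add 3 hours 26 minutes layover in Oakridge City → 04:06 UTC.
Add 10 hours 35 minutes leg 3 → 14:41 UTC.
Darwin is UTC+9:30, so local arrival = 14:41 + 9:30 = 00:11 on Oct 30.

00:11 on October 30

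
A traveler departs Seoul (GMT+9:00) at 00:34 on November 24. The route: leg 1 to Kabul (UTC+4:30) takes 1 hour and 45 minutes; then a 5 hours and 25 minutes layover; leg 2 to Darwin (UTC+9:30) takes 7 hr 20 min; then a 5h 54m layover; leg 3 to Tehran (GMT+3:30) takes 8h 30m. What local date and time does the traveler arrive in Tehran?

23:58 on Nov 24

Convert departure to UTC: 00:34 − 9:00 = 15:34 UTC on Nov 23.
Add 1 hour and 45 minutes leg 1 → 17:19 UTC.
Add 5 hours 25 minutes layover in Kabul → 22:44 UTC.
Add 7 hours 20 minutes leg 2 → 06:04 UTC (Nov 24).
Add 5 hours and 54 minutes layover in Darwin → 11:58 UTC.
Add 8 hours and 30 minutes leg 3 → 20:28 UTC.
Tehran is UTC+3:30, so local arrival = 20:28 + 3:30 = 23:58 on Nov 24.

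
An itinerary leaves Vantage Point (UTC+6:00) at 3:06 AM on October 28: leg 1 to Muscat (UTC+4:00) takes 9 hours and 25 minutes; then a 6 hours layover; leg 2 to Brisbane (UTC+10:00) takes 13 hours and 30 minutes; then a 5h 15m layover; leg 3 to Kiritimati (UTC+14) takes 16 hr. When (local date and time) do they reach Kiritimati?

Convert departure to UTC: 3:06 AM − 6:00 = 9:06 PM UTC on Oct 27.
Add 9 hours 25 minutes leg 1 → 6:31 AM UTC (Oct 28).
Add 6 hours layover in Muscat → 12:31 PM UTC.
Add 13 hours and 30 minutes leg 2 → 2:01 AM UTC (Oct 29).
Add 5 hours and 15 minutes layover in Brisbane → 7:16 AM UTC.
Add 16 hours leg 3 → 11:16 PM UTC.
Kiritimati is UTC+14:00, so local arrival = 11:16 PM + 14:00 = 1:16 PM on Oct 30.

1:16 PM on Oct 30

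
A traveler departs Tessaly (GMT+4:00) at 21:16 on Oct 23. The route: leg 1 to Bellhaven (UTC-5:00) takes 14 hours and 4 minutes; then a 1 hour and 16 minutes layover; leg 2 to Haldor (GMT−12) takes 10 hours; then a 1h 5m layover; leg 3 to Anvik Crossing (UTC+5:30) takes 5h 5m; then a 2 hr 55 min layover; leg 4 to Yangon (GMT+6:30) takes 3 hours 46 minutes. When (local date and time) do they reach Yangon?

Convert departure to UTC: 21:16 − 4:00 = 17:16 UTC on Oct 23.
Add 14 hours and 4 minutes leg 1 → 07:20 UTC (Oct 24).
Add 1 hour 16 minutes layover in Bellhaven → 08:36 UTC.
Add 10 hours leg 2 → 18:36 UTC.
Add 1 hour 5 minutes layover in Haldor → 19:41 UTC.
Add 5 hours and 5 minutes leg 3 → 00:46 UTC (Oct 25).
Add 2 hours 55 minutes layover in Anvik Crossing → 03:41 UTC.
Add 3 hours and 46 minutes leg 4 → 07:27 UTC.
Yangon is UTC+6:30, so local arrival = 07:27 + 6:30 = 13:57 on Oct 25.

13:57 on October 25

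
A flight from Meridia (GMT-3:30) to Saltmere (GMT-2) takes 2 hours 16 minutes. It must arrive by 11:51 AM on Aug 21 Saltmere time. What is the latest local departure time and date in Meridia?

8:05 AM on August 21

Target arrival in UTC: 11:51 AM + 2:00 = 1:51 PM on Aug 21.
Subtract 2 hours 16 minutes → departure 11:35 AM UTC on Aug 21.
Meridia is UTC−3:30: 11:35 AM − 3:30 = 8:05 AM on Aug 21.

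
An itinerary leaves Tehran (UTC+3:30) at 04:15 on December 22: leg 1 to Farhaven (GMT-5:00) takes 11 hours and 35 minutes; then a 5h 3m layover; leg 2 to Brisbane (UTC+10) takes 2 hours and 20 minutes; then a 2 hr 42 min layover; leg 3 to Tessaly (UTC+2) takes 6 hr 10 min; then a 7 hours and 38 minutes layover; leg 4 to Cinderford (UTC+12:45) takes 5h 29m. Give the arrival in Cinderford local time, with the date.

Convert departure to UTC: 04:15 − 3:30 = 00:45 UTC on Dec 22.
Add 11 hours and 35 minutes leg 1 → 12:20 UTC.
Add 5 hours and 3 minutes layover in Farhaven → 17:23 UTC.
Add 2 hours and 20 minutes leg 2 → 19:43 UTC.
Add 2 hours 42 minutes layover in Brisbane → 22:25 UTC.
Add 6 hours 10 minutes leg 3 → 04:35 UTC (Dec 23).
Add 7 hours 38 minutes layover in Tessaly → 12:13 UTC.
Add 5 hours 29 minutes leg 4 → 17:42 UTC.
Cinderford is UTC+12:45, so local arrival = 17:42 + 12:45 = 06:27 on Dec 24.

06:27 on December 24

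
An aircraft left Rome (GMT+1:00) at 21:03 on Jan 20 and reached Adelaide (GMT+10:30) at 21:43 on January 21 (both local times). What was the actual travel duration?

15 hours 10 minutes

Adelaide is 9:30 ahead of Rome.
Clock-face elapsed time (ignoring zones) is 24 hours 40 minutes.
Actual elapsed = 24 hours 40 minutes − 9:30 = 15 hours 10 minutes.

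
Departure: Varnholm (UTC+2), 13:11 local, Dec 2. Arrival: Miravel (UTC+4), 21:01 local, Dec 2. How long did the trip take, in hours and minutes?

5 hours 50 minutes

Miravel is 2:00 ahead of Varnholm.
Clock-face elapsed time (ignoring zones) is 7 hours 50 minutes.
Actual elapsed = 7 hours 50 minutes − 2:00 = 5 hours 50 minutes.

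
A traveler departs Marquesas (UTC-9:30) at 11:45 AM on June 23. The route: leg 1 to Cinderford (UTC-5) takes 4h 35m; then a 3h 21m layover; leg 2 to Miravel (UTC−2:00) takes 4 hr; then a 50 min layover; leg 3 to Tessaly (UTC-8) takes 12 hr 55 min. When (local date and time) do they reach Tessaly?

Convert departure to UTC: 11:45 AM + 9:30 = 9:15 PM UTC on Jun 23.
Add 4 hours 35 minutes leg 1 → 1:50 AM UTC (Jun 24).
Add 3 hours and 21 minutes layover in Cinderford → 5:11 AM UTC.
Add 4 hours leg 2 → 9:11 AM UTC.
Add 50 minutes layover in Miravel → 10:01 AM UTC.
Add 12 hours 55 minutes leg 3 → 10:56 PM UTC.
Tessaly is UTC−8:00, so local arrival = 10:56 PM − 8:00 = 2:56 PM on Jun 24.

2:56 PM on June 24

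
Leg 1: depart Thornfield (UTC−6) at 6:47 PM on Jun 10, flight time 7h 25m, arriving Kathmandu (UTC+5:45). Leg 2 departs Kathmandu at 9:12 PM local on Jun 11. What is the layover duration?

7 hours 15 minutes

Convert departure to UTC: 6:47 PM + 6:00 = 12:47 AM UTC on Jun 11.
Add 7 hours 25 minutes flight time → 8:12 AM UTC.
Kathmandu is UTC+5:45, so local arrival = 8:12 AM + 5:45 = 1:57 PM on Jun 11.
Layover = 9:12 PM − 1:57 PM = 7 hours 15 minutes.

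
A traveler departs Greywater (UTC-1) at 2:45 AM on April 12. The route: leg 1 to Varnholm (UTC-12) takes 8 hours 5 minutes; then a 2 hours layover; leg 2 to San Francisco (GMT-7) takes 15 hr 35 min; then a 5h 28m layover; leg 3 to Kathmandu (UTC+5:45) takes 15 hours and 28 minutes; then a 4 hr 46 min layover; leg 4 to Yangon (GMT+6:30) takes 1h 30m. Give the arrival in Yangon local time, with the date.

3:07 PM on April 14

Convert departure to UTC: 2:45 AM + 1:00 = 3:45 AM UTC on Apr 12.
Add 8 hours 5 minutes leg 1 → 11:50 AM UTC.
Add 2 hours layover in Varnholm → 1:50 PM UTC.
Add 15 hours 35 minutes leg 2 → 5:25 AM UTC (Apr 13).
Add 5 hours 28 minutes layover in San Francisco → 10:53 AM UTC.
Add 15 hours and 28 minutes leg 3 → 2:21 AM UTC (Apr 14).
Add 4 hours and 46 minutes layover in Kathmandu → 7:07 AM UTC.
Add 1 hour 30 minutes leg 4 → 8:37 AM UTC.
Yangon is UTC+6:30, so local arrival = 8:37 AM + 6:30 = 3:07 PM on Apr 14.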